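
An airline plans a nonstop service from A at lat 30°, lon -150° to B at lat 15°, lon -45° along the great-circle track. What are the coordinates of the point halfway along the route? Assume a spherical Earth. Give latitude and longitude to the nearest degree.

The haversine formula gives a central angle δ ≈ 1.658 rad (95.0°) between the endpoints.
Interpolate at f = 1/2 with slerp weights a = sin((1−f)δ)/sin δ ≈ 0.740, b = sin(fδ)/sin δ ≈ 0.740.
p = a·p₁ + b·p₂ ≈ (-0.050, -0.826, 0.562); φ = arcsin(p_z) ≈ 34.17°, λ = atan2(p_y, p_x) ≈ -93.43°.

≈ lat 34°, lon -93°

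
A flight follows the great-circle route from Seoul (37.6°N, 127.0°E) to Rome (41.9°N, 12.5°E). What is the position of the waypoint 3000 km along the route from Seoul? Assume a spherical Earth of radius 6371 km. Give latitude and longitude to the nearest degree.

The haversine formula gives a central angle δ ≈ 1.407 rad (80.6°) between the endpoints. The total great-circle distance is δ·R ≈ 1.407 × 6371 ≈ 8965 km, so the target fraction is f = 3000/8965 ≈ 0.335.
Interpolate at f ≈ 0.335 with slerp weights a = sin((1−f)δ)/sin δ ≈ 0.816, b = sin(fδ)/sin δ ≈ 0.460.
p = a·p₁ + b·p₂ ≈ (-0.055, 0.591, 0.805); φ = arcsin(p_z) ≈ 53.62°, λ = atan2(p_y, p_x) ≈ 95.33°.

≈ 54°N, 95°E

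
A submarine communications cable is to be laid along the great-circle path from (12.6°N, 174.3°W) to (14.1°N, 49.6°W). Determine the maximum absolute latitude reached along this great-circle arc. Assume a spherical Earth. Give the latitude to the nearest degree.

≈ 27°N

The great circle lies in the plane with unit normal n̂ = (p₁ × p₂)/|p₁ × p₂|.
Here n̂_z ≈ +0.890; the vertex latitude is φ_max = arccos|n̂_z| ≈ 27.1°.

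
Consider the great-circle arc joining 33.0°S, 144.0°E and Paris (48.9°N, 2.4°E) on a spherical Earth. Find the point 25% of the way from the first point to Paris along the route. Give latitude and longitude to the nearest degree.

Write both endpoints as unit vectors p₁, p₂ with components (cos φ cos λ, cos φ sin λ, sin φ).
The central angle between the endpoints is δ = arccos(p₁·p₂) ≈ 2.573 rad (147.4°).
Interpolate at f = 0.25 with slerp weights a = sin((1−f)δ)/sin δ ≈ 1.738, b = sin(fδ)/sin δ ≈ 1.113.
p = a·p₁ + b·p₂ ≈ (-0.448, 0.887, -0.108); φ = arcsin(p_z) ≈ -6.18°, λ = atan2(p_y, p_x) ≈ 116.79°.

≈ 6°S, 117°E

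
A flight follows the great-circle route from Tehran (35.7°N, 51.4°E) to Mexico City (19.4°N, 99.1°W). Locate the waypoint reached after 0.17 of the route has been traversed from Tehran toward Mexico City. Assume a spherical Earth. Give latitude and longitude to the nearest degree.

≈ 52°N, 34°E

Convert each endpoint to a unit vector on the sphere (x = cos φ cos λ, y = cos φ sin λ, z = sin φ).
The central angle between the endpoints is δ = arccos(p₁·p₂) ≈ 2.063 rad (118.2°).
Interpolate at f = 0.17 with slerp weights a = sin((1−f)δ)/sin δ ≈ 1.124, b = sin(fδ)/sin δ ≈ 0.390.
p = a·p₁ + b·p₂ ≈ (0.511, 0.350, 0.785); φ = arcsin(p_z) ≈ 51.73°, λ = atan2(p_y, p_x) ≈ 34.39°.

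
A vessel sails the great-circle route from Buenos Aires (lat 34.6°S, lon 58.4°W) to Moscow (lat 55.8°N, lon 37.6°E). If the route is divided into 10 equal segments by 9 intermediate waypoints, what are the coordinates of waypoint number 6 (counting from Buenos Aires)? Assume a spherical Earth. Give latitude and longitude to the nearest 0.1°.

≈ lat 25.2°N, lon 14.8°W

Write both endpoints as unit vectors p₁, p₂ with components (cos φ cos λ, cos φ sin λ, sin φ).
The central angle between the endpoints is δ = arccos(p₁·p₂) ≈ 2.115 rad (121.2°).
Interpolate at f = 6/10 with slerp weights a = sin((1−f)δ)/sin δ ≈ 0.875, b = sin(fδ)/sin δ ≈ 1.116.
p = a·p₁ + b·p₂ ≈ (0.875, -0.231, 0.426); φ = arcsin(p_z) ≈ 25.23°, λ = atan2(p_y, p_x) ≈ -14.78°.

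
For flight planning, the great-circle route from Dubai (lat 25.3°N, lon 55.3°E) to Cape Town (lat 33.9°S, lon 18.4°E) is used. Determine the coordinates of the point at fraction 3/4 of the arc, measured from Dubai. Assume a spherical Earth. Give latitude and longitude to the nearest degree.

Convert each endpoint to a unit vector on the sphere (x = cos φ cos λ, y = cos φ sin λ, z = sin φ).
The central angle between the endpoints is δ = arccos(p₁·p₂) ≈ 1.201 rad (68.8°).
Interpolate at f = 3/4 with slerp weights a = sin((1−f)δ)/sin δ ≈ 0.317, b = sin(fδ)/sin δ ≈ 0.841.
p = a·p₁ + b·p₂ ≈ (0.825, 0.456, -0.333); φ = arcsin(p_z) ≈ -19.47°, λ = atan2(p_y, p_x) ≈ 28.92°.

≈ lat 19°S, lon 29°E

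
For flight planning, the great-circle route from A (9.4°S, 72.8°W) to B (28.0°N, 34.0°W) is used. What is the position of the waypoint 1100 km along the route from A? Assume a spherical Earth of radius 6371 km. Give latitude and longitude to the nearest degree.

≈ (2°S, 66°W)

Convert each endpoint to a unit vector on the sphere (x = cos φ cos λ, y = cos φ sin λ, z = sin φ).
The central angle between the endpoints is δ = arccos(p₁·p₂) ≈ 0.925 rad (53.0°). The total great-circle distance is δ·R ≈ 0.925 × 6371 ≈ 5890 km, so the target fraction is f = 1100/5890 ≈ 0.187.
Interpolate at f ≈ 0.187 with slerp weights a = sin((1−f)δ)/sin δ ≈ 0.856, b = sin(fδ)/sin δ ≈ 0.215.
p = a·p₁ + b·p₂ ≈ (0.407, -0.913, -0.039); φ = arcsin(p_z) ≈ -2.22°, λ = atan2(p_y, p_x) ≈ -65.96°.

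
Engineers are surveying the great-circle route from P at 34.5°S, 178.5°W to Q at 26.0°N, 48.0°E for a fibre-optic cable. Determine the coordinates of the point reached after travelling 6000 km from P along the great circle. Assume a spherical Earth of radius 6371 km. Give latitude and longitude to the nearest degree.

≈ 19°S, 123°E

Write both endpoints as unit vectors p₁, p₂ with components (cos φ cos λ, cos φ sin λ, sin φ).
The central angle between the endpoints is δ = arccos(p₁·p₂) ≈ 2.431 rad (139.3°). The total great-circle distance is δ·R ≈ 2.431 × 6371 ≈ 15490 km, so the target fraction is f = 6000/15490 ≈ 0.387.
Interpolate at f ≈ 0.387 with slerp weights a = sin((1−f)δ)/sin δ ≈ 1.529, b = sin(fδ)/sin δ ≈ 1.240.
p = a·p₁ + b·p₂ ≈ (-0.513, 0.795, -0.322); φ = arcsin(p_z) ≈ -18.79°, λ = atan2(p_y, p_x) ≈ 122.85°.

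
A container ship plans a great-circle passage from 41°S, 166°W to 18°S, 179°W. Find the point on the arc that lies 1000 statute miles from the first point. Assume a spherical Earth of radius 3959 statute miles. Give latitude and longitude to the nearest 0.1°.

≈ 28.1°S, 174.1°W

Write both endpoints as unit vectors p₁, p₂ with components (cos φ cos λ, cos φ sin λ, sin φ).
The central angle between the endpoints is δ = arccos(p₁·p₂) ≈ 0.446 rad (25.6°). The total great-circle distance is δ·R ≈ 0.446 × 3959 ≈ 1766 mi, so the target fraction is f = 1000/1766 ≈ 0.566.
Interpolate at f ≈ 0.566 with slerp weights a = sin((1−f)δ)/sin δ ≈ 0.446, b = sin(fδ)/sin δ ≈ 0.579.
p = a·p₁ + b·p₂ ≈ (-0.877, -0.091, -0.471); φ = arcsin(p_z) ≈ -28.13°, λ = atan2(p_y, p_x) ≈ -174.08°.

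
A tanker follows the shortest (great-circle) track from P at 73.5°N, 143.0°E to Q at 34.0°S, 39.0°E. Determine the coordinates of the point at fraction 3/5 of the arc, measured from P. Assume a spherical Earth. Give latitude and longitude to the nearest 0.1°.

≈ 14.3°N, 54.8°E

The haversine formula gives a central angle δ ≈ 2.206 rad (126.4°) between the endpoints.
Interpolate at f = 3/5 with slerp weights a = sin((1−f)δ)/sin δ ≈ 0.959, b = sin(fδ)/sin δ ≈ 1.204.
p = a·p₁ + b·p₂ ≈ (0.558, 0.792, 0.246); φ = arcsin(p_z) ≈ 14.25°, λ = atan2(p_y, p_x) ≈ 54.83°.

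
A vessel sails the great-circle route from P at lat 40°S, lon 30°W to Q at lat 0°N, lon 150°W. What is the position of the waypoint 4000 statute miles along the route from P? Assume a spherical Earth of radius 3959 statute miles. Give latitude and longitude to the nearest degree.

≈ lat 35°S, lon 105°W

The haversine formula gives a central angle δ ≈ 1.964 rad (112.5°) between the endpoints. The total great-circle distance is δ·R ≈ 1.964 × 3959 ≈ 7775 mi, so the target fraction is f = 4000/7775 ≈ 0.514.
Interpolate at f ≈ 0.514 with slerp weights a = sin((1−f)δ)/sin δ ≈ 0.883, b = sin(fδ)/sin δ ≈ 0.917.
p = a·p₁ + b·p₂ ≈ (-0.208, -0.797, -0.567); φ = arcsin(p_z) ≈ -34.57°, λ = atan2(p_y, p_x) ≈ -104.66°.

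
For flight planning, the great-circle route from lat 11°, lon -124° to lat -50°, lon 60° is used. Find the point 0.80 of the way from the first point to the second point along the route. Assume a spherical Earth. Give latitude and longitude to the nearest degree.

Write both endpoints as unit vectors p₁, p₂ with components (cos φ cos λ, cos φ sin λ, sin φ).
The central angle between the endpoints is δ = arccos(p₁·p₂) ≈ 2.458 rad (140.9°).
Interpolate at f = 0.80 with slerp weights a = sin((1−f)δ)/sin δ ≈ 0.748, b = sin(fδ)/sin δ ≈ 1.462.
p = a·p₁ + b·p₂ ≈ (0.059, 0.205, -0.977); φ = arcsin(p_z) ≈ -77.68°, λ = atan2(p_y, p_x) ≈ 73.89°.

≈ lat -78°, lon 74°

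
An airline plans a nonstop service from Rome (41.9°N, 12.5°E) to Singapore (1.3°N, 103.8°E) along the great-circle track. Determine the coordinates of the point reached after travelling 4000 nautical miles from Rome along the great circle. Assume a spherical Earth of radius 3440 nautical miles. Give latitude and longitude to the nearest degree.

≈ 17°N, 86°E

Convert each endpoint to a unit vector on the sphere (x = cos φ cos λ, y = cos φ sin λ, z = sin φ).
The central angle between the endpoints is δ = arccos(p₁·p₂) ≈ 1.573 rad (90.1°). The total great-circle distance is δ·R ≈ 1.573 × 3440 ≈ 5409 nmi, so the target fraction is f = 4000/5409 ≈ 0.739.
Interpolate at f ≈ 0.739 with slerp weights a = sin((1−f)δ)/sin δ ≈ 0.398, b = sin(fδ)/sin δ ≈ 0.918.
p = a·p₁ + b·p₂ ≈ (0.071, 0.955, 0.287); φ = arcsin(p_z) ≈ 16.67°, λ = atan2(p_y, p_x) ≈ 85.77°.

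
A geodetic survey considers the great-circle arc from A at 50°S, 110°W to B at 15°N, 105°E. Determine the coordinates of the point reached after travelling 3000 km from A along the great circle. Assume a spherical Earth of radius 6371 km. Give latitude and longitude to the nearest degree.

The haversine formula gives a central angle δ ≈ 2.356 rad (135.0°) between the endpoints. The total great-circle distance is δ·R ≈ 2.356 × 6371 ≈ 15009 km, so the target fraction is f = 3000/15009 ≈ 0.200.
Interpolate at f ≈ 0.200 with slerp weights a = sin((1−f)δ)/sin δ ≈ 1.345, b = sin(fδ)/sin δ ≈ 0.641.
p = a·p₁ + b·p₂ ≈ (-0.456, -0.214, -0.864); φ = arcsin(p_z) ≈ -59.77°, λ = atan2(p_y, p_x) ≈ -154.89°.

≈ 60°S, 155°W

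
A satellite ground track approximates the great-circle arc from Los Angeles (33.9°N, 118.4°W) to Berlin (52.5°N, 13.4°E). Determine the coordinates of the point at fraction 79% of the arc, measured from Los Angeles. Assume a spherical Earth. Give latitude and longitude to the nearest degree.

From cos δ = sin φ₁ sin φ₂ + cos φ₁ cos φ₂ cos Δλ, the central angle is δ ≈ 1.465 rad (83.9°).
Interpolate at f = 0.79 with slerp weights a = sin((1−f)δ)/sin δ ≈ 0.305, b = sin(fδ)/sin δ ≈ 0.921.
p = a·p₁ + b·p₂ ≈ (0.425, -0.092, 0.900); φ = arcsin(p_z) ≈ 64.21°, λ = atan2(p_y, p_x) ≈ -12.26°.

≈ 64°N, 12°W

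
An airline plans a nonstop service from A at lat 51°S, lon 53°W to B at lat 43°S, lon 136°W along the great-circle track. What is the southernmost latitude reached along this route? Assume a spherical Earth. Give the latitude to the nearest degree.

The great circle lies in the plane with unit normal n̂ = (p₁ × p₂)/|p₁ × p₂|.
Here n̂_z ≈ -0.564; the vertex latitude is φ_max = arccos|n̂_z| ≈ 55.7°.
Check via Clairaut: cos φ_max = |cos φ₁| · sin C = cos(51.0°)·sin(116.4°) ≈ 0.564, again giving ≈ 55.7°.

≈ 56°S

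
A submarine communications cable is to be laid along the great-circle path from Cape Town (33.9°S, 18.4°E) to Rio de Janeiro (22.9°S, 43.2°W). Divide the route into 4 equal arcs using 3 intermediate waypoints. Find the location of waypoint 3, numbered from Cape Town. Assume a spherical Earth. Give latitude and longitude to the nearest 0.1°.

Write both endpoints as unit vectors p₁, p₂ with components (cos φ cos λ, cos φ sin λ, sin φ).
The central angle between the endpoints is δ = arccos(p₁·p₂) ≈ 0.951 rad (54.5°).
Interpolate at f = 3/4 with slerp weights a = sin((1−f)δ)/sin δ ≈ 0.289, b = sin(fδ)/sin δ ≈ 0.804.
p = a·p₁ + b·p₂ ≈ (0.768, -0.431, -0.474); φ = arcsin(p_z) ≈ -28.31°, λ = atan2(p_y, p_x) ≈ -29.32°.

≈ 28.3°S, 29.3°W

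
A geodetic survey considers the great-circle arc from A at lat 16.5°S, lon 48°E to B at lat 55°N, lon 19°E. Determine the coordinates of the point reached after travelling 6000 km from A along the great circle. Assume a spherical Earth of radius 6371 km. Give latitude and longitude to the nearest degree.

Convert each endpoint to a unit vector on the sphere (x = cos φ cos λ, y = cos φ sin λ, z = sin φ).
The central angle between the endpoints is δ = arccos(p₁·p₂) ≈ 1.320 rad (75.6°). The total great-circle distance is δ·R ≈ 1.320 × 6371 ≈ 8409 km, so the target fraction is f = 6000/8409 ≈ 0.714.
Interpolate at f ≈ 0.714 with slerp weights a = sin((1−f)δ)/sin δ ≈ 0.381, b = sin(fδ)/sin δ ≈ 0.835.
p = a·p₁ + b·p₂ ≈ (0.697, 0.427, 0.576); φ = arcsin(p_z) ≈ 35.14°, λ = atan2(p_y, p_x) ≈ 31.51°.

≈ lat 35°N, lon 32°E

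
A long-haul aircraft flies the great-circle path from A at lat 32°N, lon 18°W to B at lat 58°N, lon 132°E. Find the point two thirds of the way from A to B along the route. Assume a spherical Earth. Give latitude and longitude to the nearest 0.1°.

Write both endpoints as unit vectors p₁, p₂ with components (cos φ cos λ, cos φ sin λ, sin φ).
The central angle between the endpoints is δ = arccos(p₁·p₂) ≈ 1.511 rad (86.5°).
Interpolate at f = 2/3 with slerp weights a = sin((1−f)δ)/sin δ ≈ 0.483, b = sin(fδ)/sin δ ≈ 0.847.
p = a·p₁ + b·p₂ ≈ (0.090, 0.207, 0.974); φ = arcsin(p_z) ≈ 76.98°, λ = atan2(p_y, p_x) ≈ 66.57°.

≈ lat 77.0°N, lon 66.6°E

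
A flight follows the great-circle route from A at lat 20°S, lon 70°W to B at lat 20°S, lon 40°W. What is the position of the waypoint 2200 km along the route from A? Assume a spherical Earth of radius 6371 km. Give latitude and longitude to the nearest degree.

Convert each endpoint to a unit vector on the sphere (x = cos φ cos λ, y = cos φ sin λ, z = sin φ).
The central angle between the endpoints is δ = arccos(p₁·p₂) ≈ 0.491 rad (28.2°). The total great-circle distance is δ·R ≈ 0.491 × 6371 ≈ 3130 km, so the target fraction is f = 2200/3130 ≈ 0.703.
Interpolate at f ≈ 0.703 with slerp weights a = sin((1−f)δ)/sin δ ≈ 0.308, b = sin(fδ)/sin δ ≈ 0.717.
p = a·p₁ + b·p₂ ≈ (0.616, -0.706, -0.351); φ = arcsin(p_z) ≈ -20.54°, λ = atan2(p_y, p_x) ≈ -48.90°.

≈ lat 21°S, lon 49°W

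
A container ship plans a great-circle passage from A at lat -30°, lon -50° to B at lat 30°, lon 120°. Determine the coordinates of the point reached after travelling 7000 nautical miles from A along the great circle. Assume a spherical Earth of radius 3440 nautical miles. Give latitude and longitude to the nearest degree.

≈ lat 15°, lon 62°

Write both endpoints as unit vectors p₁, p₂ with components (cos φ cos λ, cos φ sin λ, sin φ).
The central angle between the endpoints is δ = arccos(p₁·p₂) ≈ 2.990 rad (171.3°). The total great-circle distance is δ·R ≈ 2.990 × 3440 ≈ 10287 nmi, so the target fraction is f = 7000/10287 ≈ 0.680.
Interpolate at f ≈ 0.680 with slerp weights a = sin((1−f)δ)/sin δ ≈ 5.425, b = sin(fδ)/sin δ ≈ 5.941.
p = a·p₁ + b·p₂ ≈ (0.448, 0.856, 0.258); φ = arcsin(p_z) ≈ 14.93°, λ = atan2(p_y, p_x) ≈ 62.39°.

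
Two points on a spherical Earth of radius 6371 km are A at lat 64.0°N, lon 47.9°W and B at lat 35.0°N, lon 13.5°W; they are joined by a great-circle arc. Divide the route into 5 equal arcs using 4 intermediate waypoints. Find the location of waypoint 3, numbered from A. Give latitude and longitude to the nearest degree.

≈ lat 48°N, lon 22°W

Convert each endpoint to a unit vector on the sphere (x = cos φ cos λ, y = cos φ sin λ, z = sin φ).
The central angle between the endpoints is δ = arccos(p₁·p₂) ≈ 0.624 rad (35.7°).
Interpolate at f = 3/5 with slerp weights a = sin((1−f)δ)/sin δ ≈ 0.423, b = sin(fδ)/sin δ ≈ 0.626.
p = a·p₁ + b·p₂ ≈ (0.623, -0.257, 0.739); φ = arcsin(p_z) ≈ 47.64°, λ = atan2(p_y, p_x) ≈ -22.44°.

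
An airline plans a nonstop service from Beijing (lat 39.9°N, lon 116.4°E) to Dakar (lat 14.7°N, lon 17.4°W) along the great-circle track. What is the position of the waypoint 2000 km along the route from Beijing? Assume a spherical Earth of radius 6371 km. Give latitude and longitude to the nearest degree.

The haversine formula gives a central angle δ ≈ 1.929 rad (110.5°) between the endpoints. The total great-circle distance is δ·R ≈ 1.929 × 6371 ≈ 12291 km, so the target fraction is f = 2000/12291 ≈ 0.163.
Interpolate at f ≈ 0.163 with slerp weights a = sin((1−f)δ)/sin δ ≈ 1.067, b = sin(fδ)/sin δ ≈ 0.330.
p = a·p₁ + b·p₂ ≈ (-0.060, 0.638, 0.768); φ = arcsin(p_z) ≈ 50.17°, λ = atan2(p_y, p_x) ≈ 95.33°.

≈ lat 50°N, lon 95°E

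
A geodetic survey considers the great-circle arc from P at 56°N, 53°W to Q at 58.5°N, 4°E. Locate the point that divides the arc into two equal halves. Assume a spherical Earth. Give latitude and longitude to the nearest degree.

≈ 61°N, 26°W

The haversine formula gives a central angle δ ≈ 0.524 rad (30.0°) between the endpoints.
Interpolate at f = 1/2 with slerp weights a = sin((1−f)δ)/sin δ ≈ 0.518, b = sin(fδ)/sin δ ≈ 0.518.
p = a·p₁ + b·p₂ ≈ (0.444, -0.212, 0.871); φ = arcsin(p_z) ≈ 60.52°, λ = atan2(p_y, p_x) ≈ -25.56°.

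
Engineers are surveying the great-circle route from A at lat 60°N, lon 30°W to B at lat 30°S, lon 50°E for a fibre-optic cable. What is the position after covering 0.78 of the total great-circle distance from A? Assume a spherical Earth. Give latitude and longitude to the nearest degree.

Write both endpoints as unit vectors p₁, p₂ with components (cos φ cos λ, cos φ sin λ, sin φ).
The central angle between the endpoints is δ = arccos(p₁·p₂) ≈ 1.937 rad (111.0°).
Interpolate at f = 0.78 with slerp weights a = sin((1−f)δ)/sin δ ≈ 0.443, b = sin(fδ)/sin δ ≈ 1.069.
p = a·p₁ + b·p₂ ≈ (0.787, 0.599, -0.151); φ = arcsin(p_z) ≈ -8.69°, λ = atan2(p_y, p_x) ≈ 37.26°.

≈ lat 9°S, lon 37°E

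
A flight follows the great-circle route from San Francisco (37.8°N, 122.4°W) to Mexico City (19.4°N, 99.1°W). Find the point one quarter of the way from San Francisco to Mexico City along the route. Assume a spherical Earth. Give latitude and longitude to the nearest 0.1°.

≈ 33.6°N, 115.7°W

Convert each endpoint to a unit vector on the sphere (x = cos φ cos λ, y = cos φ sin λ, z = sin φ).
The central angle between the endpoints is δ = arccos(p₁·p₂) ≈ 0.478 rad (27.4°).
Interpolate at f = 1/4 with slerp weights a = sin((1−f)δ)/sin δ ≈ 0.763, b = sin(fδ)/sin δ ≈ 0.259.
p = a·p₁ + b·p₂ ≈ (-0.362, -0.750, 0.554); φ = arcsin(p_z) ≈ 33.61°, λ = atan2(p_y, p_x) ≈ -115.73°.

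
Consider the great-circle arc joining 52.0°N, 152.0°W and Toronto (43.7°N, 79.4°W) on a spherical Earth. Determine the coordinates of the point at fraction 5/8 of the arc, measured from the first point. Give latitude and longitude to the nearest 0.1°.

Write both endpoints as unit vectors p₁, p₂ with components (cos φ cos λ, cos φ sin λ, sin φ).
The central angle between the endpoints is δ = arccos(p₁·p₂) ≈ 0.826 rad (47.3°).
Interpolate at f = 5/8 with slerp weights a = sin((1−f)δ)/sin δ ≈ 0.415, b = sin(fδ)/sin δ ≈ 0.671.
p = a·p₁ + b·p₂ ≈ (-0.136, -0.597, 0.791); φ = arcsin(p_z) ≈ 52.24°, λ = atan2(p_y, p_x) ≈ -102.84°.

≈ 52.2°N, 102.8°W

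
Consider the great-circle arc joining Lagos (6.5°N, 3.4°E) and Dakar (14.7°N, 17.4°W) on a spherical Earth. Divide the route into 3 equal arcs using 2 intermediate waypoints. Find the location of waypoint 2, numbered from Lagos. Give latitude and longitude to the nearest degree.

Write both endpoints as unit vectors p₁, p₂ with components (cos φ cos λ, cos φ sin λ, sin φ).
The central angle between the endpoints is δ = arccos(p₁·p₂) ≈ 0.384 rad (22.0°).
Interpolate at f = 2/3 with slerp weights a = sin((1−f)δ)/sin δ ≈ 0.341, b = sin(fδ)/sin δ ≈ 0.676.
p = a·p₁ + b·p₂ ≈ (0.962, -0.175, 0.210); φ = arcsin(p_z) ≈ 12.13°, λ = atan2(p_y, p_x) ≈ -10.34°.

≈ (12°N, 10°W)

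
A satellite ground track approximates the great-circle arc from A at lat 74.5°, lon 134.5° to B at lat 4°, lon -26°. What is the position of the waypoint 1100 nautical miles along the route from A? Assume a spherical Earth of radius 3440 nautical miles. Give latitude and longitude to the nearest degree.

≈ lat 84°, lon 28°

From cos δ = sin φ₁ sin φ₂ + cos φ₁ cos φ₂ cos Δλ, the central angle is δ ≈ 1.756 rad (100.6°). The total great-circle distance is δ·R ≈ 1.756 × 3440 ≈ 6040 nmi, so the target fraction is f = 1100/6040 ≈ 0.182.
Interpolate at f ≈ 0.182 with slerp weights a = sin((1−f)δ)/sin δ ≈ 1.008, b = sin(fδ)/sin δ ≈ 0.320.
p = a·p₁ + b·p₂ ≈ (0.098, 0.052, 0.994); φ = arcsin(p_z) ≈ 83.63°, λ = atan2(p_y, p_x) ≈ 28.12°.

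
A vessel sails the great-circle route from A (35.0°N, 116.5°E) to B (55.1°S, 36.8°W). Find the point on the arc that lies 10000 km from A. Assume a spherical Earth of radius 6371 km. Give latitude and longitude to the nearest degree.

≈ (43°S, 67°E)

Write both endpoints as unit vectors p₁, p₂ with components (cos φ cos λ, cos φ sin λ, sin φ).
The central angle between the endpoints is δ = arccos(p₁·p₂) ≈ 2.666 rad (152.8°). The total great-circle distance is δ·R ≈ 2.666 × 6371 ≈ 16986 km, so the target fraction is f = 10000/16986 ≈ 0.589.
Interpolate at f ≈ 0.589 with slerp weights a = sin((1−f)δ)/sin δ ≈ 1.944, b = sin(fδ)/sin δ ≈ 2.185.
p = a·p₁ + b·p₂ ≈ (0.291, 0.676, -0.677); φ = arcsin(p_z) ≈ -42.61°, λ = atan2(p_y, p_x) ≈ 66.75°.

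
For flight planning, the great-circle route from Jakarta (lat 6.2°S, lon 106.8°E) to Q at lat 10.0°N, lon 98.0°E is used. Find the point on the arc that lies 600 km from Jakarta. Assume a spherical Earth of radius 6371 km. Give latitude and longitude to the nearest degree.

Convert each endpoint to a unit vector on the sphere (x = cos φ cos λ, y = cos φ sin λ, z = sin φ).
The central angle between the endpoints is δ = arccos(p₁·p₂) ≈ 0.321 rad (18.4°). The total great-circle distance is δ·R ≈ 0.321 × 6371 ≈ 2048 km, so the target fraction is f = 600/2048 ≈ 0.293.
Interpolate at f ≈ 0.293 with slerp weights a = sin((1−f)δ)/sin δ ≈ 0.713, b = sin(fδ)/sin δ ≈ 0.298.
p = a·p₁ + b·p₂ ≈ (-0.246, 0.969, -0.025); φ = arcsin(p_z) ≈ -1.45°, λ = atan2(p_y, p_x) ≈ 104.23°.

≈ lat 1°S, lon 104°E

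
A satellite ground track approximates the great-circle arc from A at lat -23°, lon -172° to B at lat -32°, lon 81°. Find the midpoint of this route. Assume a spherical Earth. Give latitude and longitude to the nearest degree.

≈ lat -41°, lon 138°

Write both endpoints as unit vectors p₁, p₂ with components (cos φ cos λ, cos φ sin λ, sin φ).
The central angle between the endpoints is δ = arccos(p₁·p₂) ≈ 1.592 rad (91.2°).
Interpolate at f = 1/2 with slerp weights a = sin((1−f)δ)/sin δ ≈ 0.715, b = sin(fδ)/sin δ ≈ 0.715.
p = a·p₁ + b·p₂ ≈ (-0.557, 0.507, -0.658); φ = arcsin(p_z) ≈ -41.15°, λ = atan2(p_y, p_x) ≈ 137.67°.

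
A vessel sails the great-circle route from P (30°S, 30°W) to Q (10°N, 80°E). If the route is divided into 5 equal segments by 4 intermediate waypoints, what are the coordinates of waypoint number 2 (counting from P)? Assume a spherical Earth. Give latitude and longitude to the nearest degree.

≈ (21°S, 19°E)

Write both endpoints as unit vectors p₁, p₂ with components (cos φ cos λ, cos φ sin λ, sin φ).
The central angle between the endpoints is δ = arccos(p₁·p₂) ≈ 1.959 rad (112.2°).
Interpolate at f = 2/5 with slerp weights a = sin((1−f)δ)/sin δ ≈ 0.997, b = sin(fδ)/sin δ ≈ 0.763.
p = a·p₁ + b·p₂ ≈ (0.878, 0.308, -0.366); φ = arcsin(p_z) ≈ -21.48°, λ = atan2(p_y, p_x) ≈ 19.32°.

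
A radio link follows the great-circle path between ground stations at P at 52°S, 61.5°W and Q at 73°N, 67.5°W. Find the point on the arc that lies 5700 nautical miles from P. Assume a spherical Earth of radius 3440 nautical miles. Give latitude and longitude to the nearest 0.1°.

≈ 42.9°N, 64.4°W

The haversine formula gives a central angle δ ≈ 2.183 rad (125.1°) between the endpoints. The total great-circle distance is δ·R ≈ 2.183 × 3440 ≈ 7509 nmi, so the target fraction is f = 5700/7509 ≈ 0.759.
Interpolate at f ≈ 0.759 with slerp weights a = sin((1−f)δ)/sin δ ≈ 0.613, b = sin(fδ)/sin δ ≈ 1.217.
p = a·p₁ + b·p₂ ≈ (0.316, -0.661, 0.681); φ = arcsin(p_z) ≈ 42.90°, λ = atan2(p_y, p_x) ≈ -64.41°.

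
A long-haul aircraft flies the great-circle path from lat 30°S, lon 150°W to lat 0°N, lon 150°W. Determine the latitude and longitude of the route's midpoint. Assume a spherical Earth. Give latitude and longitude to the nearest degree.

≈ lat 15°S, lon 150°W

Write both endpoints as unit vectors p₁, p₂ with components (cos φ cos λ, cos φ sin λ, sin φ).
The central angle between the endpoints is δ = arccos(p₁·p₂) ≈ 0.524 rad (30.0°).
Interpolate at f = 1/2 with slerp weights a = sin((1−f)δ)/sin δ ≈ 0.518, b = sin(fδ)/sin δ ≈ 0.518.
p = a·p₁ + b·p₂ ≈ (-0.837, -0.483, -0.259); φ = arcsin(p_z) ≈ -15.00°, λ = atan2(p_y, p_x) ≈ -150.00°.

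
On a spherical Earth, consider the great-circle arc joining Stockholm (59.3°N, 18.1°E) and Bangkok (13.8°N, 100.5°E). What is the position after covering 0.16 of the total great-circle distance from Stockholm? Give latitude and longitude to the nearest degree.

From cos δ = sin φ₁ sin φ₂ + cos φ₁ cos φ₂ cos Δλ, the central angle is δ ≈ 1.297 rad (74.3°).
Interpolate at f = 0.16 with slerp weights a = sin((1−f)δ)/sin δ ≈ 0.921, b = sin(fδ)/sin δ ≈ 0.214.
p = a·p₁ + b·p₂ ≈ (0.409, 0.350, 0.843); φ = arcsin(p_z) ≈ 57.42°, λ = atan2(p_y, p_x) ≈ 40.59°.

≈ 57°N, 41°E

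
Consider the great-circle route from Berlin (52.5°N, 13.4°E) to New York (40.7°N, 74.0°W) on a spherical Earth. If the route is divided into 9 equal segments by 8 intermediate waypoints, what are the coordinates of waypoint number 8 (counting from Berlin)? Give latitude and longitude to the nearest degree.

Convert each endpoint to a unit vector on the sphere (x = cos φ cos λ, y = cos φ sin λ, z = sin φ).
The central angle between the endpoints is δ = arccos(p₁·p₂) ≈ 1.002 rad (57.4°).
Interpolate at f = 8/9 with slerp weights a = sin((1−f)δ)/sin δ ≈ 0.132, b = sin(fδ)/sin δ ≈ 0.923.
p = a·p₁ + b·p₂ ≈ (0.271, -0.654, 0.706); φ = arcsin(p_z) ≈ 44.94°, λ = atan2(p_y, p_x) ≈ -67.49°.

≈ 45°N, 67°W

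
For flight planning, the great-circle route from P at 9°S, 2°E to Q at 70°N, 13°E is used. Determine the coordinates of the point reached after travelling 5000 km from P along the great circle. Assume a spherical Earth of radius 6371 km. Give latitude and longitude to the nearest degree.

The haversine formula gives a central angle δ ≈ 1.385 rad (79.4°) between the endpoints. The total great-circle distance is δ·R ≈ 1.385 × 6371 ≈ 8825 km, so the target fraction is f = 5000/8825 ≈ 0.567.
Interpolate at f ≈ 0.567 with slerp weights a = sin((1−f)δ)/sin δ ≈ 0.575, b = sin(fδ)/sin δ ≈ 0.719.
p = a·p₁ + b·p₂ ≈ (0.807, 0.075, 0.586); φ = arcsin(p_z) ≈ 35.86°, λ = atan2(p_y, p_x) ≈ 5.32°.

≈ 36°N, 5°E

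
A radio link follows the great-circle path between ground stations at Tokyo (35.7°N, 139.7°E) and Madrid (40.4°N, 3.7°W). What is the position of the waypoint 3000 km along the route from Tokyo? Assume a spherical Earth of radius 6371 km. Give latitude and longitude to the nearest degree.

≈ 58°N, 117°E

From cos δ = sin φ₁ sin φ₂ + cos φ₁ cos φ₂ cos Δλ, the central angle is δ ≈ 1.689 rad (96.8°). The total great-circle distance is δ·R ≈ 1.689 × 6371 ≈ 10763 km, so the target fraction is f = 3000/10763 ≈ 0.279.
Interpolate at f ≈ 0.279 with slerp weights a = sin((1−f)δ)/sin δ ≈ 0.945, b = sin(fδ)/sin δ ≈ 0.457.
p = a·p₁ + b·p₂ ≈ (-0.238, 0.474, 0.848); φ = arcsin(p_z) ≈ 57.96°, λ = atan2(p_y, p_x) ≈ 116.68°.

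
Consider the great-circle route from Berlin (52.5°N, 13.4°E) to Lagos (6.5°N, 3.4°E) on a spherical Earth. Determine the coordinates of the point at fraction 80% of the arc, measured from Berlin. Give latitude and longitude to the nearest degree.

Write both endpoints as unit vectors p₁, p₂ with components (cos φ cos λ, cos φ sin λ, sin φ).
The central angle between the endpoints is δ = arccos(p₁·p₂) ≈ 0.816 rad (46.7°).
Interpolate at f = 0.80 with slerp weights a = sin((1−f)δ)/sin δ ≈ 0.223, b = sin(fδ)/sin δ ≈ 0.834.
p = a·p₁ + b·p₂ ≈ (0.959, 0.081, 0.271); φ = arcsin(p_z) ≈ 15.74°, λ = atan2(p_y, p_x) ≈ 4.80°.

≈ 16°N, 5°E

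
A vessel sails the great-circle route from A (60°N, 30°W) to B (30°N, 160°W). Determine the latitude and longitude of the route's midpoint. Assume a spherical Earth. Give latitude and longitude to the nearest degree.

≈ (64°N, 125°W)

From cos δ = sin φ₁ sin φ₂ + cos φ₁ cos φ₂ cos Δλ, the central angle is δ ≈ 1.415 rad (81.1°).
Interpolate at f = 1/2 with slerp weights a = sin((1−f)δ)/sin δ ≈ 0.658, b = sin(fδ)/sin δ ≈ 0.658.
p = a·p₁ + b·p₂ ≈ (-0.251, -0.359, 0.899); φ = arcsin(p_z) ≈ 64.01°, λ = atan2(p_y, p_x) ≈ -124.88°.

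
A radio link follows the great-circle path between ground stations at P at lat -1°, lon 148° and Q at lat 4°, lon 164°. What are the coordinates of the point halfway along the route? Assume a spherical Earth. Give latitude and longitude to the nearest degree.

Write both endpoints as unit vectors p₁, p₂ with components (cos φ cos λ, cos φ sin λ, sin φ).
The central angle between the endpoints is δ = arccos(p₁·p₂) ≈ 0.292 rad (16.8°).
Interpolate at f = 1/2 with slerp weights a = sin((1−f)δ)/sin δ ≈ 0.505, b = sin(fδ)/sin δ ≈ 0.505.
p = a·p₁ + b·p₂ ≈ (-0.913, 0.407, 0.026); φ = arcsin(p_z) ≈ 1.51°, λ = atan2(p_y, p_x) ≈ 155.99°.

≈ lat 2°, lon 156°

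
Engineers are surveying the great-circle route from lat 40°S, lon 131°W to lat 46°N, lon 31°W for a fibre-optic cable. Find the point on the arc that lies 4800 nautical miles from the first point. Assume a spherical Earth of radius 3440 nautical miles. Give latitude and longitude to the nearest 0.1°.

Write both endpoints as unit vectors p₁, p₂ with components (cos φ cos λ, cos φ sin λ, sin φ).
The central angle between the endpoints is δ = arccos(p₁·p₂) ≈ 2.159 rad (123.7°). The total great-circle distance is δ·R ≈ 2.159 × 3440 ≈ 7427 nmi, so the target fraction is f = 4800/7427 ≈ 0.646.
Interpolate at f ≈ 0.646 with slerp weights a = sin((1−f)δ)/sin δ ≈ 0.831, b = sin(fδ)/sin δ ≈ 1.183.
p = a·p₁ + b·p₂ ≈ (0.287, -0.904, 0.317); φ = arcsin(p_z) ≈ 18.49°, λ = atan2(p_y, p_x) ≈ -72.39°.

≈ lat 18.5°N, lon 72.4°W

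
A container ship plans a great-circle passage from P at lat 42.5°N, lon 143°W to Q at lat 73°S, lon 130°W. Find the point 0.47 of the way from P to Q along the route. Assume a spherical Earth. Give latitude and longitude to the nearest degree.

≈ lat 12°S, lon 140°W

Convert each endpoint to a unit vector on the sphere (x = cos φ cos λ, y = cos φ sin λ, z = sin φ).
The central angle between the endpoints is δ = arccos(p₁·p₂) ≈ 2.022 rad (115.9°).
Interpolate at f = 0.47 with slerp weights a = sin((1−f)δ)/sin δ ≈ 0.976, b = sin(fδ)/sin δ ≈ 0.904.
p = a·p₁ + b·p₂ ≈ (-0.744, -0.635, -0.205); φ = arcsin(p_z) ≈ -11.86°, λ = atan2(p_y, p_x) ≈ -139.52°.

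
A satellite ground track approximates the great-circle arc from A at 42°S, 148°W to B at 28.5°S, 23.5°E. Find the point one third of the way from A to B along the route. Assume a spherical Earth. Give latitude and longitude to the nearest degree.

The haversine formula gives a central angle δ ≈ 1.904 rad (109.1°) between the endpoints.
Interpolate at f = 1/3 with slerp weights a = sin((1−f)δ)/sin δ ≈ 1.010, b = sin(fδ)/sin δ ≈ 0.627.
p = a·p₁ + b·p₂ ≈ (-0.131, -0.178, -0.975); φ = arcsin(p_z) ≈ -77.22°, λ = atan2(p_y, p_x) ≈ -126.39°.

≈ 77°S, 126°W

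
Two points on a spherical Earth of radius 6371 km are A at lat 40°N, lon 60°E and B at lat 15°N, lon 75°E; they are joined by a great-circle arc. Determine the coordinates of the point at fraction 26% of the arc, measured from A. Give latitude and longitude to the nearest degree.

≈ lat 34°N, lon 65°E

Convert each endpoint to a unit vector on the sphere (x = cos φ cos λ, y = cos φ sin λ, z = sin φ).
The central angle between the endpoints is δ = arccos(p₁·p₂) ≈ 0.493 rad (28.2°).
Interpolate at f = 0.26 with slerp weights a = sin((1−f)δ)/sin δ ≈ 0.754, b = sin(fδ)/sin δ ≈ 0.270.
p = a·p₁ + b·p₂ ≈ (0.356, 0.752, 0.554); φ = arcsin(p_z) ≈ 33.67°, λ = atan2(p_y, p_x) ≈ 64.65°.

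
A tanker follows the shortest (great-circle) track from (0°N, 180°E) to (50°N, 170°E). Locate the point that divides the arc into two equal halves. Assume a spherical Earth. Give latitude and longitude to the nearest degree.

≈ (25°N, 176°E)

Convert each endpoint to a unit vector on the sphere (x = cos φ cos λ, y = cos φ sin λ, z = sin φ).
The central angle between the endpoints is δ = arccos(p₁·p₂) ≈ 0.885 rad (50.7°).
Interpolate at f = 1/2 with slerp weights a = sin((1−f)δ)/sin δ ≈ 0.553, b = sin(fδ)/sin δ ≈ 0.553.
p = a·p₁ + b·p₂ ≈ (-0.904, 0.062, 0.424); φ = arcsin(p_z) ≈ 25.08°, λ = atan2(p_y, p_x) ≈ 176.09°.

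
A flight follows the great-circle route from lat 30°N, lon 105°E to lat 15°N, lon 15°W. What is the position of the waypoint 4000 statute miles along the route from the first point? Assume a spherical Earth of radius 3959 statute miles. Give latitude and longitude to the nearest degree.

Convert each endpoint to a unit vector on the sphere (x = cos φ cos λ, y = cos φ sin λ, z = sin φ).
The central angle between the endpoints is δ = arccos(p₁·p₂) ≈ 1.864 rad (106.8°). The total great-circle distance is δ·R ≈ 1.864 × 3959 ≈ 7379 mi, so the target fraction is f = 4000/7379 ≈ 0.542.
Interpolate at f ≈ 0.542 with slerp weights a = sin((1−f)δ)/sin δ ≈ 0.787, b = sin(fδ)/sin δ ≈ 0.885.
p = a·p₁ + b·p₂ ≈ (0.649, 0.437, 0.623); φ = arcsin(p_z) ≈ 38.50°, λ = atan2(p_y, p_x) ≈ 33.97°.

≈ lat 39°N, lon 34°E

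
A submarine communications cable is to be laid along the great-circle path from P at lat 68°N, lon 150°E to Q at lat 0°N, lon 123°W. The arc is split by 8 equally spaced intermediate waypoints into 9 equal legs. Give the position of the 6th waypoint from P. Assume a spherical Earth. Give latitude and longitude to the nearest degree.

≈ lat 27°N, lon 135°W

Convert each endpoint to a unit vector on the sphere (x = cos φ cos λ, y = cos φ sin λ, z = sin φ).
The central angle between the endpoints is δ = arccos(p₁·p₂) ≈ 1.551 rad (88.9°).
Interpolate at f = 6/9 with slerp weights a = sin((1−f)δ)/sin δ ≈ 0.494, b = sin(fδ)/sin δ ≈ 0.860.
p = a·p₁ + b·p₂ ≈ (-0.629, -0.628, 0.458); φ = arcsin(p_z) ≈ 27.29°, λ = atan2(p_y, p_x) ≈ -135.01°.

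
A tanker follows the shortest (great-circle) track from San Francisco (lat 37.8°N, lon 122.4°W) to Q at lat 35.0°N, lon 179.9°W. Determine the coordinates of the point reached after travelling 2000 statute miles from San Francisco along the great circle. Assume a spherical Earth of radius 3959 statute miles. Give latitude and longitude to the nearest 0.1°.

≈ lat 39.4°N, lon 159.6°W

From cos δ = sin φ₁ sin φ₂ + cos φ₁ cos φ₂ cos Δλ, the central angle is δ ≈ 0.796 rad (45.6°). The total great-circle distance is δ·R ≈ 0.796 × 3959 ≈ 3153 mi, so the target fraction is f = 2000/3153 ≈ 0.634.
Interpolate at f ≈ 0.634 with slerp weights a = sin((1−f)δ)/sin δ ≈ 0.402, b = sin(fδ)/sin δ ≈ 0.677.
p = a·p₁ + b·p₂ ≈ (-0.725, -0.269, 0.634); φ = arcsin(p_z) ≈ 39.38°, λ = atan2(p_y, p_x) ≈ -159.64°.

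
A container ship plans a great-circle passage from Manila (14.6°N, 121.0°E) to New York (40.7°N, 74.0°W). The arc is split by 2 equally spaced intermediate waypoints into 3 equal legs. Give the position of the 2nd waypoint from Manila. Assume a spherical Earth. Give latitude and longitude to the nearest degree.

From cos δ = sin φ₁ sin φ₂ + cos φ₁ cos φ₂ cos Δλ, the central angle is δ ≈ 2.146 rad (123.0°).
Interpolate at f = 2/3 with slerp weights a = sin((1−f)δ)/sin δ ≈ 0.782, b = sin(fδ)/sin δ ≈ 1.180.
p = a·p₁ + b·p₂ ≈ (-0.143, -0.212, 0.967); φ = arcsin(p_z) ≈ 75.20°, λ = atan2(p_y, p_x) ≈ -124.06°.

≈ 75°N, 124°W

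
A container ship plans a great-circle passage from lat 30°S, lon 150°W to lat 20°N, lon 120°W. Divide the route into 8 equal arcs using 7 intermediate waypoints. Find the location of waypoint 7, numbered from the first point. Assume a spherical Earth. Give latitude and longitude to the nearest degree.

≈ lat 14°N, lon 124°W

Convert each endpoint to a unit vector on the sphere (x = cos φ cos λ, y = cos φ sin λ, z = sin φ).
The central angle between the endpoints is δ = arccos(p₁·p₂) ≈ 1.008 rad (57.7°).
Interpolate at f = 7/8 with slerp weights a = sin((1−f)δ)/sin δ ≈ 0.149, b = sin(fδ)/sin δ ≈ 0.913.
p = a·p₁ + b·p₂ ≈ (-0.540, -0.807, 0.238); φ = arcsin(p_z) ≈ 13.76°, λ = atan2(p_y, p_x) ≈ -123.80°.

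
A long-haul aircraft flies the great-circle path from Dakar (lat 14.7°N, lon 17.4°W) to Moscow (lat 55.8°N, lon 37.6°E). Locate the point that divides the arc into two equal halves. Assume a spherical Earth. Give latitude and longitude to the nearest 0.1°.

≈ lat 38.3°N, lon 2.2°E

Write both endpoints as unit vectors p₁, p₂ with components (cos φ cos λ, cos φ sin λ, sin φ).
The central angle between the endpoints is δ = arccos(p₁·p₂) ≈ 1.022 rad (58.6°).
Interpolate at f = 1/2 with slerp weights a = sin((1−f)δ)/sin δ ≈ 0.573, b = sin(fδ)/sin δ ≈ 0.573.
p = a·p₁ + b·p₂ ≈ (0.784, 0.031, 0.620); φ = arcsin(p_z) ≈ 38.28°, λ = atan2(p_y, p_x) ≈ 2.25°.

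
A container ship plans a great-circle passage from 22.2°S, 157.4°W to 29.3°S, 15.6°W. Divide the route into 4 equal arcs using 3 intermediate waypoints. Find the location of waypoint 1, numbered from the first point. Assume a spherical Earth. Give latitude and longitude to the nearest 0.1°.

From cos δ = sin φ₁ sin φ₂ + cos φ₁ cos φ₂ cos Δλ, the central angle is δ ≈ 2.037 rad (116.7°).
Interpolate at f = 1/4 with slerp weights a = sin((1−f)δ)/sin δ ≈ 1.119, b = sin(fδ)/sin δ ≈ 0.546.
p = a·p₁ + b·p₂ ≈ (-0.498, -0.526, -0.690); φ = arcsin(p_z) ≈ -43.61°, λ = atan2(p_y, p_x) ≈ -133.41°.

≈ 43.6°S, 133.4°W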